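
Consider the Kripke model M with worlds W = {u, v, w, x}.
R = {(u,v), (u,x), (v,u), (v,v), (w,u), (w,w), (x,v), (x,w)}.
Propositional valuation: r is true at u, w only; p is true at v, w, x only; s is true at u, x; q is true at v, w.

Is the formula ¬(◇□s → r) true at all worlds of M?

Recall that □ψ holds at a world iff ψ holds at every accessible world, and ◇ψ holds iff ψ holds at some accessible world.
Let φ = ¬(◇□s → r). Evaluate φ at each world:
  u (successors {v, x}): φ is false.
  v (successors {u, v}): φ is false.
  w (successors {u, w}): φ is false.
  x (successors {v, w}): φ is false.
Detail at u (counterexample):
  At u: ◇□s → r is true, so ¬(◇□s → r) is false.
    At u: ◇□s is false, r is true, so ◇□s → r is true.
      At u: ◇□s requires □s at some successor in {v, x}.
        At v: □s is false.
        At x: □s is false.
      So ◇□s is false at u.

No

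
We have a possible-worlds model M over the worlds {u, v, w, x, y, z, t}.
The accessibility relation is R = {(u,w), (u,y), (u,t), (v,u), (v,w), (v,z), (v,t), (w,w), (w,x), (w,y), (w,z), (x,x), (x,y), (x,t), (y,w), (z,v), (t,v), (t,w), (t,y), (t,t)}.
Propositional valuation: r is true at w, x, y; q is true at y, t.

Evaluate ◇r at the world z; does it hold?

At z: ◇r requires r at some successor in {v}.
  At v: r is false.
So ◇r is false at z.

No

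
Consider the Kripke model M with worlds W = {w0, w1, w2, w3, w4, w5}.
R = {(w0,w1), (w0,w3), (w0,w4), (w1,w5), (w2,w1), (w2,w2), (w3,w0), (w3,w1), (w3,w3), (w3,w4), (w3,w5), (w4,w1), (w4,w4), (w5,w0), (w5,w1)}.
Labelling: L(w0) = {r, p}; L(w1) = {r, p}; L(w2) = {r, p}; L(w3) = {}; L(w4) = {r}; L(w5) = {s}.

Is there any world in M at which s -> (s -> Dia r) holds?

Yes

Let φ = s -> (s -> Dia r). Evaluate φ at each world:
  w0 (successors {w1, w3, w4}): φ is true.
  w1 (successors {w5}): φ is true.
  w2 (successors {w1, w2}): φ is true.
  w3 (successors {w0, w1, w3, w4, w5}): φ is true.
  w4 (successors {w1, w4}): φ is true.
  w5 (successors {w0, w1}): φ is true.
Detail at w0 (witness):
  At w0: s is false, s -> Dia r is true, so s -> (s -> Dia r) is true.
    At w0: s is false, Dia r is true, so s -> Dia r is true.
      At w0: Dia r requires r at some successor in {w1, w3, w4}.
        r holds at w1, so Dia r is true at w0.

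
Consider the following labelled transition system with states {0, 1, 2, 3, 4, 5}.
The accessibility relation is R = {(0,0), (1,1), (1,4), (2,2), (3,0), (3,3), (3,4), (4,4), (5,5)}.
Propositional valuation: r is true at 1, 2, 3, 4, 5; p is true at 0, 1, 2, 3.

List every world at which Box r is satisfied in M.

1, 2, 4, 5

Let φ = Box r. Evaluate φ at each world:
  0 (successors {0}): φ is false.
  1 (successors {1, 4}): φ is true.
  2 (successors {2}): φ is true.
  3 (successors {0, 3, 4}): φ is false.
  4 (successors {4}): φ is true.
  5 (successors {5}): φ is true.
For instance, at 0:
  At 0: Box r requires r at every successor {0}.
    r fails at 0, so Box r is false at 0.
Satisfying worlds: {1, 2, 4, 5}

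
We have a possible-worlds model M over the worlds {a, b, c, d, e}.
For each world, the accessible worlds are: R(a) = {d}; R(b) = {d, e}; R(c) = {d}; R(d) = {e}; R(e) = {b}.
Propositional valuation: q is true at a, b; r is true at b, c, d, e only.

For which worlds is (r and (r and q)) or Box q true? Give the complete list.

Let φ = (r and (r and q)) or Box q. Evaluate φ at each world:
  a (successors {d}): φ is false.
  b (successors {d, e}): φ is true.
  c (successors {d}): φ is false.
  d (successors {e}): φ is false.
  e (successors {b}): φ is true.
For instance, at d:
  At d: r and (r and q) is false, Box q is false, so (r and (r and q)) or Box q is false.
    At d: Box q requires q at every successor {e}.
      q fails at e, so Box q is false at d.
Satisfying worlds: {b, e}

b, e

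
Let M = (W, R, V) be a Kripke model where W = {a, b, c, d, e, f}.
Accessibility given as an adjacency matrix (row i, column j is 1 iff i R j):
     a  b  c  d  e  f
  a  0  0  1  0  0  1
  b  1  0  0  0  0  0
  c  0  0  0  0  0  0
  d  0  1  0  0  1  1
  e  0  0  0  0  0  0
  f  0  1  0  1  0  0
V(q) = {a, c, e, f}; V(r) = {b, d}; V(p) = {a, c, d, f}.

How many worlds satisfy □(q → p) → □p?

5

Let φ = □(q → p) → □p. Evaluate φ at each world:
  a (successors {c, f}): φ is true.
  b (successors {a}): φ is true.
  c (successors ∅): φ is true.
  d (successors {b, e, f}): φ is true.
  e (successors ∅): φ is true.
  f (successors {b, d}): φ is false.
For instance, at b:
  At b: □(q → p) is true, □p is true, so □(q → p) → □p is true.
    At b: □(q → p) requires q → p at every successor {a}.
      At a: q → p is true.
    So □(q → p) is true at b.
    At b: □p requires p at every successor {a}.
      At a: p is true.
    So □p is true at b.
Satisfying worlds: {a, b, c, d, e}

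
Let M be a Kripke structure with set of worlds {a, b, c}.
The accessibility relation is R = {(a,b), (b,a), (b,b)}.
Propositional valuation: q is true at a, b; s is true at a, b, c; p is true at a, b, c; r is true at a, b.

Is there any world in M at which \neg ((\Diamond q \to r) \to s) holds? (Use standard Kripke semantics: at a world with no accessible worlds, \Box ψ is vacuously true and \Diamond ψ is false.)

Recall that \Diamond ψ holds at a world iff ψ holds at some accessible world.
Let φ = \neg ((\Diamond q \to r) \to s). Evaluate φ at each world:
  a (successors {b}): φ is false.
  b (successors {a, b}): φ is false.
  c (successors ∅): φ is false.
For instance, at b:
  At b: (\Diamond q \to r) \to s is true, so \neg ((\Diamond q \to r) \to s) is false.
    At b: \Diamond q \to r is true, s is true, so (\Diamond q \to r) \to s is true.
      At b: \Diamond q is true, r is true, so \Diamond q \to r is true.

No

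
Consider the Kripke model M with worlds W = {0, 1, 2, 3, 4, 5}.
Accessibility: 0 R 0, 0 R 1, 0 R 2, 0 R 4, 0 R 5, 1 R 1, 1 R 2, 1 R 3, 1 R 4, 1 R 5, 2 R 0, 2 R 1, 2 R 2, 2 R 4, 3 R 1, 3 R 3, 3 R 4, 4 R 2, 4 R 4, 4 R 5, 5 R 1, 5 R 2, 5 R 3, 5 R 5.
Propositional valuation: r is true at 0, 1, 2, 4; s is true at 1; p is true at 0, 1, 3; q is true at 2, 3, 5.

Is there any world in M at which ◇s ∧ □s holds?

Recall that □ψ holds at a world iff ψ holds at every accessible world, and ◇ψ holds iff ψ holds at some accessible world.
Let φ = ◇s ∧ □s. Evaluate φ at each world:
  0 (successors {0, 1, 2, 4, 5}): φ is false.
  1 (successors {1, 2, 3, 4, 5}): φ is false.
  2 (successors {0, 1, 2, 4}): φ is false.
  3 (successors {1, 3, 4}): φ is false.
  4 (successors {2, 4, 5}): φ is false.
  5 (successors {1, 2, 3, 5}): φ is false.
For instance, at 1:
  At 1: ◇s is true, □s is false, so ◇s ∧ □s is false.
    At 1: ◇s requires s at some successor in {1, 2, 3, 4, 5}.
      s holds at 1, so ◇s is true at 1.
    At 1: □s requires s at every successor {1, 2, 3, 4, 5}.
      s fails at 2, so □s is false at 1.

No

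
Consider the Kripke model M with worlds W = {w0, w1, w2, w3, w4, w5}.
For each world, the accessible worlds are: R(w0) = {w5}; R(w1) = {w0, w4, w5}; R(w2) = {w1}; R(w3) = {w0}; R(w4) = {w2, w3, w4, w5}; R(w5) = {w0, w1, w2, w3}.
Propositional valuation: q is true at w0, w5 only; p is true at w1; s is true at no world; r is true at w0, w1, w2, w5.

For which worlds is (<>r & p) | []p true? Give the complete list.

Let φ = (<>r & p) | []p. Evaluate φ at each world:
  w0 (successors {w5}): φ is false.
  w1 (successors {w0, w4, w5}): φ is true.
  w2 (successors {w1}): φ is true.
  w3 (successors {w0}): φ is false.
  w4 (successors {w2, w3, w4, w5}): φ is false.
  w5 (successors {w0, w1, w2, w3}): φ is false.
For instance, at w1:
  At w1: <>r & p is true, []p is false, so (<>r & p) | []p is true.
    At w1: <>r is true, p is true, so <>r & p is true.
      At w1: <>r requires r at some successor in {w0, w4, w5}.
        r holds at w0, so <>r is true at w1.
    At w1: []p requires p at every successor {w0, w4, w5}.
      p fails at w0, so []p is false at w1.
Satisfying worlds: {w1, w2}

w1, w2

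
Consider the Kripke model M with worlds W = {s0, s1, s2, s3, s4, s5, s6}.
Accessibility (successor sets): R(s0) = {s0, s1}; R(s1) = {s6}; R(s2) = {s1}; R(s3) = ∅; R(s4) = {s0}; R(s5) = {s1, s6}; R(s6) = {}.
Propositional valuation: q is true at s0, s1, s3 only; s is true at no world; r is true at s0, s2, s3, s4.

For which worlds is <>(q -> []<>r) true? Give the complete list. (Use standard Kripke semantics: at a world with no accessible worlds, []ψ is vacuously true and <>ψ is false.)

s1, s5

Let φ = <>(q -> []<>r). Evaluate φ at each world:
  s0 (successors {s0, s1}): φ is false.
  s1 (successors {s6}): φ is true.
  s2 (successors {s1}): φ is false.
  s3 (successors ∅): φ is false.
  s4 (successors {s0}): φ is false.
  s5 (successors {s1, s6}): φ is true.
  s6 (successors ∅): φ is false.
For instance, at s1:
  At s1: <>(q -> []<>r) requires q -> []<>r at some successor in {s6}.
    q -> []<>r holds at s6, so <>(q -> []<>r) is true at s1.
      At s6: q is false, []<>r is true, so q -> []<>r is true.
Satisfying worlds: {s1, s5}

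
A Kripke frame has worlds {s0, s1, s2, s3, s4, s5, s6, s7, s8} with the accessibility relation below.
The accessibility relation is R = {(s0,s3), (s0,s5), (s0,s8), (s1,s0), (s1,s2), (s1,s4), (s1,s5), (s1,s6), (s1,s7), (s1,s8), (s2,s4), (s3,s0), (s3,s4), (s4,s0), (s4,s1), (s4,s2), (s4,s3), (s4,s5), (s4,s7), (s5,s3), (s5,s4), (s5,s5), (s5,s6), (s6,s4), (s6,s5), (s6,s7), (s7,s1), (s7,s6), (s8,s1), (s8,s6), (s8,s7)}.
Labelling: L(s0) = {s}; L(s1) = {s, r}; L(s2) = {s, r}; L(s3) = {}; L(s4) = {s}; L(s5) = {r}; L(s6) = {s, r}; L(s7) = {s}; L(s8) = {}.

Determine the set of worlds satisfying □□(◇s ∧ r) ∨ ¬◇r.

s2, s3

Let φ = □□(◇s ∧ r) ∨ ¬◇r. Evaluate φ at each world:
  s0 (successors {s3, s5, s8}): φ is false.
  s1 (successors {s0, s2, s4, s5, s6, s7, s8}): φ is false.
  s2 (successors {s4}): φ is true.
  s3 (successors {s0, s4}): φ is true.
  s4 (successors {s0, s1, s2, s3, s5, s7}): φ is false.
  s5 (successors {s3, s4, s5, s6}): φ is false.
  s6 (successors {s4, s5, s7}): φ is false.
  s7 (successors {s1, s6}): φ is false.
  s8 (successors {s1, s6, s7}): φ is false.
For instance, at s5:
  At s5: □□(◇s ∧ r) is false, ¬◇r is false, so □□(◇s ∧ r) ∨ ¬◇r is false.
    At s5: □□(◇s ∧ r) requires □(◇s ∧ r) at every successor {s3, s4, s5, s6}.
      □(◇s ∧ r) fails at s3, so □□(◇s ∧ r) is false at s5.
    At s5: ◇r is true, so ¬◇r is false.
      At s5: ◇r requires r at some successor in {s3, s4, s5, s6}.
        r holds at s5, so ◇r is true at s5.
Satisfying worlds: {s2, s3}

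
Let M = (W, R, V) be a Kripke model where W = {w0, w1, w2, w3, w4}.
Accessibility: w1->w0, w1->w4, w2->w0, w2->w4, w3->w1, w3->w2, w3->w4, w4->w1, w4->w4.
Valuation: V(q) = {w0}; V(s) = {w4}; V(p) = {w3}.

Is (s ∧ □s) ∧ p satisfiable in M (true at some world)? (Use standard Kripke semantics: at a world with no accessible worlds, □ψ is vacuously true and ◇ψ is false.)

No

Recall that □ψ holds at a world iff ψ holds at every accessible world, and ◇ψ holds iff ψ holds at some accessible world.
Let φ = (s ∧ □s) ∧ p. Evaluate φ at each world:
  w0 (successors ∅): φ is false.
  w1 (successors {w0, w4}): φ is false.
  w2 (successors {w0, w4}): φ is false.
  w3 (successors {w1, w2, w4}): φ is false.
  w4 (successors {w1, w4}): φ is false.
For instance, at w2:
  At w2: s ∧ □s is false, p is false, so (s ∧ □s) ∧ p is false.
    At w2: s is false, □s is false, so s ∧ □s is false.
      At w2: □s requires s at every successor {w0, w4}.
        s fails at w0, so □s is false at w2.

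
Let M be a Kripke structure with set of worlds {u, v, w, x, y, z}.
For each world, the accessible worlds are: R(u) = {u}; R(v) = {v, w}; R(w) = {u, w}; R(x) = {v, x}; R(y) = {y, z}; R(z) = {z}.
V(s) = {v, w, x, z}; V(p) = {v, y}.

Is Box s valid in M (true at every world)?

Recall that Box ψ holds at a world iff ψ holds at every accessible world, and Dia ψ holds iff ψ holds at some accessible world.
Let φ = Box s. Evaluate φ at each world:
  u (successors {u}): φ is false.
  v (successors {v, w}): φ is true.
  w (successors {u, w}): φ is false.
  x (successors {v, x}): φ is true.
  y (successors {y, z}): φ is false.
  z (successors {z}): φ is true.
Detail at u (counterexample):
  At u: Box s requires s at every successor {u}.
    s fails at u, so Box s is false at u.

No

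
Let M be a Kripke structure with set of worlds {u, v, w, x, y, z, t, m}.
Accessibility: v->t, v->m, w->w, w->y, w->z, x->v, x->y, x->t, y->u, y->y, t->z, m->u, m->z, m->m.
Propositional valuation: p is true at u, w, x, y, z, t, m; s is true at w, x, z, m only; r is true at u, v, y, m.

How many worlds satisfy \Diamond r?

Recall that \Diamond ψ holds at a world iff ψ holds at some accessible world.
Let φ = \Diamond r. Evaluate φ at each world:
  u (successors ∅): φ is false.
  v (successors {t, m}): φ is true.
  w (successors {w, y, z}): φ is true.
  x (successors {v, y, t}): φ is true.
  y (successors {u, y}): φ is true.
  z (successors ∅): φ is false.
  t (successors {z}): φ is false.
  m (successors {u, z, m}): φ is true.
For instance, at m:
  At m: \Diamond r requires r at some successor in {u, z, m}.
    r holds at u, so \Diamond r is true at m.
Satisfying worlds: {v, w, x, y, m}

5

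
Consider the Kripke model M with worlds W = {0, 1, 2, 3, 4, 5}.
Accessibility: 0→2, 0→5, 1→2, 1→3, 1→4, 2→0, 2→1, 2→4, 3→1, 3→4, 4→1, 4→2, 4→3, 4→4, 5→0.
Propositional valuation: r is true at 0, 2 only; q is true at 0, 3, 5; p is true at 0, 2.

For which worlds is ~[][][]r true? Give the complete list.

Recall that []ψ holds at a world iff ψ holds at every accessible world, and <>ψ holds iff ψ holds at some accessible world.
Let φ = ~[][][]r. Evaluate φ at each world:
  0 (successors {2, 5}): φ is true.
  1 (successors {2, 3, 4}): φ is true.
  2 (successors {0, 1, 4}): φ is true.
  3 (successors {1, 4}): φ is true.
  4 (successors {1, 2, 3, 4}): φ is true.
  5 (successors {0}): φ is true.
For instance, at 0:
  At 0: [][][]r is false, so ~[][][]r is true.
    At 0: [][][]r requires [][]r at every successor {2, 5}.
      [][]r fails at 2, so [][][]r is false at 0.
Satisfying worlds: {0, 1, 2, 3, 4, 5}

0, 1, 2, 3, 4, 5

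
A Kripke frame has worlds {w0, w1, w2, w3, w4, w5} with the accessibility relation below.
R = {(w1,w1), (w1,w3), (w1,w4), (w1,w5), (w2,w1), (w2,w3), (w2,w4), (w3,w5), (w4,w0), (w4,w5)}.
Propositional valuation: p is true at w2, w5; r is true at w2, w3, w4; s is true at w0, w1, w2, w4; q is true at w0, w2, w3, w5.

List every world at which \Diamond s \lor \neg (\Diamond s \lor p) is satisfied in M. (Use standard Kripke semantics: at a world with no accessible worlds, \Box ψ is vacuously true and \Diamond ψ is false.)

w0, w1, w2, w3, w4

Let φ = \Diamond s \lor \neg (\Diamond s \lor p). Evaluate φ at each world:
  w0 (successors ∅): φ is true.
  w1 (successors {w1, w3, w4, w5}): φ is true.
  w2 (successors {w1, w3, w4}): φ is true.
  w3 (successors {w5}): φ is true.
  w4 (successors {w0, w5}): φ is true.
  w5 (successors ∅): φ is false.
For instance, at w3:
  At w3: \Diamond s is false, \neg (\Diamond s \lor p) is true, so \Diamond s \lor \neg (\Diamond s \lor p) is true.
    At w3: \Diamond s requires s at some successor in {w5}.
      At w5: s is false.
    So \Diamond s is false at w3.
    At w3: \Diamond s \lor p is false, so \neg (\Diamond s \lor p) is true.
      At w3: \Diamond s is false, p is false, so \Diamond s \lor p is false.
Satisfying worlds: {w0, w1, w2, w3, w4}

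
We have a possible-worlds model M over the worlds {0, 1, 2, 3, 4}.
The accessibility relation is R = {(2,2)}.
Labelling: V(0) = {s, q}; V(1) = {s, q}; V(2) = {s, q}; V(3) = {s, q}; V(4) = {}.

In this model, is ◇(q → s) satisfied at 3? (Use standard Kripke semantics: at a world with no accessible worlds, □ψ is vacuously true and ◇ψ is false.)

At 3: no accessible worlds, so ◇(q → s) is false.

No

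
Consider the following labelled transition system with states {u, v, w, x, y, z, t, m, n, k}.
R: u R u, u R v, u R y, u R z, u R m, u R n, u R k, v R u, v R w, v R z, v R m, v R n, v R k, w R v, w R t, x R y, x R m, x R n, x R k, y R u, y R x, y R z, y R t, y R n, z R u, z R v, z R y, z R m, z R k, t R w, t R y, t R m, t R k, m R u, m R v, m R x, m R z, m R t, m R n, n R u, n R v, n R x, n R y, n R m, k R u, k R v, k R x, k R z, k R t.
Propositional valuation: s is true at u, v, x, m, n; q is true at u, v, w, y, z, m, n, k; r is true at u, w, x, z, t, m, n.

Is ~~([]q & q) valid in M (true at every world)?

Let φ = ~~([]q & q). Evaluate φ at each world:
  u (successors {u, v, y, z, m, n, k}): φ is true.
  v (successors {u, w, z, m, n, k}): φ is true.
  w (successors {v, t}): φ is false.
  x (successors {y, m, n, k}): φ is false.
  y (successors {u, x, z, t, n}): φ is false.
  z (successors {u, v, y, m, k}): φ is true.
  t (successors {w, y, m, k}): φ is false.
  m (successors {u, v, x, z, t, n}): φ is false.
  n (successors {u, v, x, y, m}): φ is false.
  k (successors {u, v, x, z, t}): φ is false.
Detail at w (counterexample):
  At w: ~([]q & q) is true, so ~~([]q & q) is false.
    At w: []q & q is false, so ~([]q & q) is true.
      At w: []q is false, q is true, so []q & q is false.

No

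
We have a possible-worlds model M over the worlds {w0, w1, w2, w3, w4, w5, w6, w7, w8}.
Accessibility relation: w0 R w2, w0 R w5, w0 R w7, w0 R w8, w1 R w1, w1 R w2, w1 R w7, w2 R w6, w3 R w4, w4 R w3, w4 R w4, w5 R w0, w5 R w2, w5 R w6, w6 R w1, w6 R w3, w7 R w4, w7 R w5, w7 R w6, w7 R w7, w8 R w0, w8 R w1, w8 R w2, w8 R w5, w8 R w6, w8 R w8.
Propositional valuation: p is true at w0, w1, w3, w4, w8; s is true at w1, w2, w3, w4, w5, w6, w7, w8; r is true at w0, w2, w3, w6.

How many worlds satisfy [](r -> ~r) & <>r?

Let φ = [](r -> ~r) & <>r. Evaluate φ at each world:
  w0 (successors {w2, w5, w7, w8}): φ is false.
  w1 (successors {w1, w2, w7}): φ is false.
  w2 (successors {w6}): φ is false.
  w3 (successors {w4}): φ is false.
  w4 (successors {w3, w4}): φ is false.
  w5 (successors {w0, w2, w6}): φ is false.
  w6 (successors {w1, w3}): φ is false.
  w7 (successors {w4, w5, w6, w7}): φ is false.
  w8 (successors {w0, w1, w2, w5, w6, w8}): φ is false.
For instance, at w1:
  At w1: [](r -> ~r) is false, <>r is true, so [](r -> ~r) & <>r is false.
    At w1: [](r -> ~r) requires r -> ~r at every successor {w1, w2, w7}.
      r -> ~r fails at w2, so [](r -> ~r) is false at w1.
    At w1: <>r requires r at some successor in {w1, w2, w7}.
      r holds at w2, so <>r is true at w1.
Satisfying worlds: none.

0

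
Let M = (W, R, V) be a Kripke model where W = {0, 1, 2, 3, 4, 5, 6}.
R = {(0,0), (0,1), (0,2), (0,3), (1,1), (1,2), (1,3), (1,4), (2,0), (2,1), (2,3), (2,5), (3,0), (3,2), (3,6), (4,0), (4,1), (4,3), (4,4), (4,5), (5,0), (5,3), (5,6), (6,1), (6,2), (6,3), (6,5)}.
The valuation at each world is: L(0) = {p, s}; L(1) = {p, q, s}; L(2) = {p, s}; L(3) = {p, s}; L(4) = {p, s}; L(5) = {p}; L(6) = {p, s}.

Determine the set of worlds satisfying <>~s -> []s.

0, 1, 3, 5

Let φ = <>~s -> []s. Evaluate φ at each world:
  0 (successors {0, 1, 2, 3}): φ is true.
  1 (successors {1, 2, 3, 4}): φ is true.
  2 (successors {0, 1, 3, 5}): φ is false.
  3 (successors {0, 2, 6}): φ is true.
  4 (successors {0, 1, 3, 4, 5}): φ is false.
  5 (successors {0, 3, 6}): φ is true.
  6 (successors {1, 2, 3, 5}): φ is false.
For instance, at 3:
  At 3: <>~s is false, []s is true, so <>~s -> []s is true.
    At 3: <>~s requires ~s at some successor in {0, 2, 6}.
      At 0: ~s is false.
      At 2: ~s is false.
      At 6: ~s is false.
    So <>~s is false at 3.
    At 3: []s requires s at every successor {0, 2, 6}.
      At 0: s is true.
      At 2: s is true.
      At 6: s is true.
    So []s is true at 3.
Satisfying worlds: {0, 1, 3, 5}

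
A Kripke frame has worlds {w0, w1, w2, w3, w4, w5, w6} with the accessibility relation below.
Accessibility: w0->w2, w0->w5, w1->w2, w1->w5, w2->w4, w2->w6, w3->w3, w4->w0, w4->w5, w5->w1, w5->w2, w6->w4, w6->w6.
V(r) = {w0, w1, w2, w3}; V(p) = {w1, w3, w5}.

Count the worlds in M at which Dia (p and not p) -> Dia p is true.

Recall that Dia ψ holds at a world iff ψ holds at some accessible world.
Let φ = Dia (p and not p) -> Dia p. Evaluate φ at each world:
  w0 (successors {w2, w5}): φ is true.
  w1 (successors {w2, w5}): φ is true.
  w2 (successors {w4, w6}): φ is true.
  w3 (successors {w3}): φ is true.
  w4 (successors {w0, w5}): φ is true.
  w5 (successors {w1, w2}): φ is true.
  w6 (successors {w4, w6}): φ is true.
For instance, at w4:
  At w4: Dia (p and not p) is false, Dia p is true, so Dia (p and not p) -> Dia p is true.
    At w4: Dia (p and not p) requires p and not p at some successor in {w0, w5}.
      At w0: p and not p is false.
      At w5: p and not p is false.
    So Dia (p and not p) is false at w4.
    At w4: Dia p requires p at some successor in {w0, w5}.
      p holds at w5, so Dia p is true at w4.
Satisfying worlds: {w0, w1, w2, w3, w4, w5, w6}

7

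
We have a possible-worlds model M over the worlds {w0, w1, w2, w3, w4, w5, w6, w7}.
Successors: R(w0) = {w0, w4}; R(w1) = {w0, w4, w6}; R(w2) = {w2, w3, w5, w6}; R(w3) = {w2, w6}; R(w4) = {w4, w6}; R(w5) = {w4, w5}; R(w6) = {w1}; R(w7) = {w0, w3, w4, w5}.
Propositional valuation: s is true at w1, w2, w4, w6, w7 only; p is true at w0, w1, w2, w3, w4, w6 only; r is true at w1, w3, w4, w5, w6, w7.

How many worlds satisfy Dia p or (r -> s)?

8

Let φ = Dia p or (r -> s). Evaluate φ at each world:
  w0 (successors {w0, w4}): φ is true.
  w1 (successors {w0, w4, w6}): φ is true.
  w2 (successors {w2, w3, w5, w6}): φ is true.
  w3 (successors {w2, w6}): φ is true.
  w4 (successors {w4, w6}): φ is true.
  w5 (successors {w4, w5}): φ is true.
  w6 (successors {w1}): φ is true.
  w7 (successors {w0, w3, w4, w5}): φ is true.
For instance, at w5:
  At w5: Dia p is true, r -> s is false, so Dia p or (r -> s) is true.
    At w5: Dia p requires p at some successor in {w4, w5}.
      p holds at w4, so Dia p is true at w5.
Satisfying worlds: {w0, w1, w2, w3, w4, w5, w6, w7}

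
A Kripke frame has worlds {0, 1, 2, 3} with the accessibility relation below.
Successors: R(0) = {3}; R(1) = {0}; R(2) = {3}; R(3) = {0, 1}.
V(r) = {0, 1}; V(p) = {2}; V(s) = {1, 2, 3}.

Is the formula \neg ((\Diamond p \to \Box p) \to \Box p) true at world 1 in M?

Yes

At 1: (\Diamond p \to \Box p) \to \Box p is false, so \neg ((\Diamond p \to \Box p) \to \Box p) is true.
  At 1: \Diamond p \to \Box p is true, \Box p is false, so (\Diamond p \to \Box p) \to \Box p is false.
    At 1: \Diamond p is false, \Box p is false, so \Diamond p \to \Box p is true.
      At 1: \Diamond p requires p at some successor in {0}.
        At 0: p is false.
      So \Diamond p is false at 1.
      At 1: \Box p requires p at every successor {0}.
        p fails at 0, so \Box p is false at 1.
    At 1: \Box p requires p at every successor {0}.
      p fails at 0, so \Box p is false at 1.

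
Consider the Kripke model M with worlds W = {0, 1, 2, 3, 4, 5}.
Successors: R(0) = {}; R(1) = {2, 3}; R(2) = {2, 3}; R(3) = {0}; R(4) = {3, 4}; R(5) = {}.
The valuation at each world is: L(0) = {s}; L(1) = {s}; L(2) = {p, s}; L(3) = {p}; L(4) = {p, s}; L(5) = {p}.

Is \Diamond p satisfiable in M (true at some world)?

Yes

Let φ = \Diamond p. Evaluate φ at each world:
  0 (successors ∅): φ is false.
  1 (successors {2, 3}): φ is true.
  2 (successors {2, 3}): φ is true.
  3 (successors {0}): φ is false.
  4 (successors {3, 4}): φ is true.
  5 (successors ∅): φ is false.
Detail at 1 (witness):
  At 1: \Diamond p requires p at some successor in {2, 3}.
    p holds at 2, so \Diamond p is true at 1.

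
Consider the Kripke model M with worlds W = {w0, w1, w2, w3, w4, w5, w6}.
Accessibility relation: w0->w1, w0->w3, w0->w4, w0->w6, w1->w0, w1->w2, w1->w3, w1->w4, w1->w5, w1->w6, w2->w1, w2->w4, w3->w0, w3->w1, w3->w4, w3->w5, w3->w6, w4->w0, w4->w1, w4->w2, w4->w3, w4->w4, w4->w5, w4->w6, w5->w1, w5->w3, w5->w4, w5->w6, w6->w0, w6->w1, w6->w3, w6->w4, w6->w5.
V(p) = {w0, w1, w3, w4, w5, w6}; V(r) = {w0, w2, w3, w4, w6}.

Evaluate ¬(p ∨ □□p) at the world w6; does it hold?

No

At w6: p ∨ □□p is true, so ¬(p ∨ □□p) is false.
  At w6: p is true, □□p is false, so p ∨ □□p is true.
    At w6: □□p requires □p at every successor {w0, w1, w3, w4, w5}.
      □p fails at w1, so □□p is false at w6.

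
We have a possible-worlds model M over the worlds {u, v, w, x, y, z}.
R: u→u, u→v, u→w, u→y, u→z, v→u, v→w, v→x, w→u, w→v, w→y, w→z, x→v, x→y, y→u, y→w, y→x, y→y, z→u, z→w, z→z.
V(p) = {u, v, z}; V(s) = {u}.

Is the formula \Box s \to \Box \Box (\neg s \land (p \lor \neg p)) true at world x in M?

Yes

At x: \Box s is false, \Box \Box (\neg s \land (p \lor \neg p)) is false, so \Box s \to \Box \Box (\neg s \land (p \lor \neg p)) is true.
  At x: \Box s requires s at every successor {v, y}.
    s fails at v, so \Box s is false at x.
  At x: \Box \Box (\neg s \land (p \lor \neg p)) requires \Box (\neg s \land (p \lor \neg p)) at every successor {v, y}.
    \Box (\neg s \land (p \lor \neg p)) fails at v, so \Box \Box (\neg s \land (p \lor \neg p)) is false at x.
      At v: \Box (\neg s \land (p \lor \neg p)) requires \neg s \land (p \lor \neg p) at every successor {u, w, x}.
        \neg s \land (p \lor \neg p) fails at u, so \Box (\neg s \land (p \lor \neg p)) is false at v.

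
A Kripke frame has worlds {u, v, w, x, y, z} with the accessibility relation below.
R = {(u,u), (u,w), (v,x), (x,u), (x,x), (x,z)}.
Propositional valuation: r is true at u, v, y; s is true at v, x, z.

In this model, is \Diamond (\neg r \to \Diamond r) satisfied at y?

No

Recall that \Diamond ψ holds at a world iff ψ holds at some accessible world.
At y: no accessible worlds, so \Diamond (\neg r \to \Diamond r) is false.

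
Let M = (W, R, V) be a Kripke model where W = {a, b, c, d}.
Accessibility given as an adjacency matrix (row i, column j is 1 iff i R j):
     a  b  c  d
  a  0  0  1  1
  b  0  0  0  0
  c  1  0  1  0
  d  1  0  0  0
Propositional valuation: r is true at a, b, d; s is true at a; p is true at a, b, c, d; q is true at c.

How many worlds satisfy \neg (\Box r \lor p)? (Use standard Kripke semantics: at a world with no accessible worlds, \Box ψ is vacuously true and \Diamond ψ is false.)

0

Let φ = \neg (\Box r \lor p). Evaluate φ at each world:
  a (successors {c, d}): φ is false.
  b (successors ∅): φ is false.
  c (successors {a, c}): φ is false.
  d (successors {a}): φ is false.
For instance, at d:
  At d: \Box r \lor p is true, so \neg (\Box r \lor p) is false.
    At d: \Box r is true, p is true, so \Box r \lor p is true.
      At d: \Box r requires r at every successor {a}.
        At a: r is true.
      So \Box r is true at d.
Satisfying worlds: none.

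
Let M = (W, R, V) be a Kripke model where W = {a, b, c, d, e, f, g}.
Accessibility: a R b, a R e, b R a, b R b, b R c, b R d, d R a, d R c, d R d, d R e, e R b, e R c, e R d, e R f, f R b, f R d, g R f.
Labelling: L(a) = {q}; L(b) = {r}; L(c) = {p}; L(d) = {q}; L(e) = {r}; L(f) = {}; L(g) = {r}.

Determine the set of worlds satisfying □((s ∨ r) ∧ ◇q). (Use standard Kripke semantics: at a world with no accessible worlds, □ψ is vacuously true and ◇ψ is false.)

a, c

Recall that □ψ holds at a world iff ψ holds at every accessible world, and ◇ψ holds iff ψ holds at some accessible world.
Let φ = □((s ∨ r) ∧ ◇q). Evaluate φ at each world:
  a (successors {b, e}): φ is true.
  b (successors {a, b, c, d}): φ is false.
  c (successors ∅): φ is true.
  d (successors {a, c, d, e}): φ is false.
  e (successors {b, c, d, f}): φ is false.
  f (successors {b, d}): φ is false.
  g (successors {f}): φ is false.
For instance, at e:
  At e: □((s ∨ r) ∧ ◇q) requires (s ∨ r) ∧ ◇q at every successor {b, c, d, f}.
    (s ∨ r) ∧ ◇q fails at c, so □((s ∨ r) ∧ ◇q) is false at e.
      At c: s ∨ r is false, ◇q is false, so (s ∨ r) ∧ ◇q is false.
Satisfying worlds: {a, c}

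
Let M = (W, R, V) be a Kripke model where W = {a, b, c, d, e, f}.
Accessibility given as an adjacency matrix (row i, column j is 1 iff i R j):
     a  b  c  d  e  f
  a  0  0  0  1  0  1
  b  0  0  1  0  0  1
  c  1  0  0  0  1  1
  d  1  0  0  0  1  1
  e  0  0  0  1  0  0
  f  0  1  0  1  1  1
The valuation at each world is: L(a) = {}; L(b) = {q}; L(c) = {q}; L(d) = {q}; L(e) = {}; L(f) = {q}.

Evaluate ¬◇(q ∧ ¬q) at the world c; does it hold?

Recall that ◇ψ holds at a world iff ψ holds at some accessible world.
At c: ◇(q ∧ ¬q) is false, so ¬◇(q ∧ ¬q) is true.
  At c: ◇(q ∧ ¬q) requires q ∧ ¬q at some successor in {a, e, f}.
    At a: q ∧ ¬q is false.
    At e: q ∧ ¬q is false.
    At f: q ∧ ¬q is false.
  So ◇(q ∧ ¬q) is false at c.

Yes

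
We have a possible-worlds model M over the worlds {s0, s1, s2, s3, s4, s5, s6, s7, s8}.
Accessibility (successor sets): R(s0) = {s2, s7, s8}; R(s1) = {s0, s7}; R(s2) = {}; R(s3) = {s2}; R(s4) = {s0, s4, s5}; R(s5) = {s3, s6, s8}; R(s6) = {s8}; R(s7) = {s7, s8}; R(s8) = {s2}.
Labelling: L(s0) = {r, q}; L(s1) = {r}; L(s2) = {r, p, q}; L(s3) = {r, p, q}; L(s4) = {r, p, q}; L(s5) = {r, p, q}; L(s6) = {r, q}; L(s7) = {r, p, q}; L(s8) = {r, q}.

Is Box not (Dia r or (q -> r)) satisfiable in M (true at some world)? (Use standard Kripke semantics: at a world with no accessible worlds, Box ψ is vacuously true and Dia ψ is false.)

Yes

Recall that Box ψ holds at a world iff ψ holds at every accessible world, and Dia ψ holds iff ψ holds at some accessible world.
Let φ = Box not (Dia r or (q -> r)). Evaluate φ at each world:
  s0 (successors {s2, s7, s8}): φ is false.
  s1 (successors {s0, s7}): φ is false.
  s2 (successors ∅): φ is true.
  s3 (successors {s2}): φ is false.
  s4 (successors {s0, s4, s5}): φ is false.
  s5 (successors {s3, s6, s8}): φ is false.
  s6 (successors {s8}): φ is false.
  s7 (successors {s7, s8}): φ is false.
  s8 (successors {s2}): φ is false.
Detail at s2 (witness):
  At s2: no accessible worlds, so Box not (Dia r or (q -> r)) holds vacuously.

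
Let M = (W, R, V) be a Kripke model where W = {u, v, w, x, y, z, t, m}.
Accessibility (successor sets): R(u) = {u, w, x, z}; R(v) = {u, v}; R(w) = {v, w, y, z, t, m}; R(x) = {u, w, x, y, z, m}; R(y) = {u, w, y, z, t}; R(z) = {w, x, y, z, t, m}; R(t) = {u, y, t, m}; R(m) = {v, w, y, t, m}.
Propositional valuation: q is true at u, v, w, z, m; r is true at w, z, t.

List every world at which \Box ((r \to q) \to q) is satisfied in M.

v

Let φ = \Box ((r \to q) \to q). Evaluate φ at each world:
  u (successors {u, w, x, z}): φ is false.
  v (successors {u, v}): φ is true.
  w (successors {v, w, y, z, t, m}): φ is false.
  x (successors {u, w, x, y, z, m}): φ is false.
  y (successors {u, w, y, z, t}): φ is false.
  z (successors {w, x, y, z, t, m}): φ is false.
  t (successors {u, y, t, m}): φ is false.
  m (successors {v, w, y, t, m}): φ is false.
For instance, at v:
  At v: \Box ((r \to q) \to q) requires (r \to q) \to q at every successor {u, v}.
    At u: (r \to q) \to q is true.
    At v: (r \to q) \to q is true.
  So \Box ((r \to q) \to q) is true at v.
Satisfying worlds: {v}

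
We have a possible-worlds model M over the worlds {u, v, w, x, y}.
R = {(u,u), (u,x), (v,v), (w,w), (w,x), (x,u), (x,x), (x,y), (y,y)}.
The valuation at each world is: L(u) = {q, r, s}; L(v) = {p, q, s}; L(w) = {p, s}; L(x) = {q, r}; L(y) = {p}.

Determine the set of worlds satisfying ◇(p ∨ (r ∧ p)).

v, w, x, y

Recall that ◇ψ holds at a world iff ψ holds at some accessible world.
Let φ = ◇(p ∨ (r ∧ p)). Evaluate φ at each world:
  u (successors {u, x}): φ is false.
  v (successors {v}): φ is true.
  w (successors {w, x}): φ is true.
  x (successors {u, x, y}): φ is true.
  y (successors {y}): φ is true.
For instance, at w:
  At w: ◇(p ∨ (r ∧ p)) requires p ∨ (r ∧ p) at some successor in {w, x}.
    p ∨ (r ∧ p) holds at w, so ◇(p ∨ (r ∧ p)) is true at w.
Satisfying worlds: {v, w, x, y}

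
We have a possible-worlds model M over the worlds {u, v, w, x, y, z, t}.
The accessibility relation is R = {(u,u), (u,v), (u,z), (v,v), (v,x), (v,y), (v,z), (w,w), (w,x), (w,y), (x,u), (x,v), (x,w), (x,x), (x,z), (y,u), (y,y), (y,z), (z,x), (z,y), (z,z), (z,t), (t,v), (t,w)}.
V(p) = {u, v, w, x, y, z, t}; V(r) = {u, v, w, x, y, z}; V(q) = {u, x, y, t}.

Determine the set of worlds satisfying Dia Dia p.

Recall that Dia ψ holds at a world iff ψ holds at some accessible world.
Let φ = Dia Dia p. Evaluate φ at each world:
  u (successors {u, v, z}): φ is true.
  v (successors {v, x, y, z}): φ is true.
  w (successors {w, x, y}): φ is true.
  x (successors {u, v, w, x, z}): φ is true.
  y (successors {u, y, z}): φ is true.
  z (successors {x, y, z, t}): φ is true.
  t (successors {v, w}): φ is true.
For instance, at u:
  At u: Dia Dia p requires Dia p at some successor in {u, v, z}.
    Dia p holds at u, so Dia Dia p is true at u.
      At u: Dia p requires p at some successor in {u, v, z}.
        p holds at u, so Dia p is true at u.
Satisfying worlds: {u, v, w, x, y, z, t}

u, v, w, x, y, z, t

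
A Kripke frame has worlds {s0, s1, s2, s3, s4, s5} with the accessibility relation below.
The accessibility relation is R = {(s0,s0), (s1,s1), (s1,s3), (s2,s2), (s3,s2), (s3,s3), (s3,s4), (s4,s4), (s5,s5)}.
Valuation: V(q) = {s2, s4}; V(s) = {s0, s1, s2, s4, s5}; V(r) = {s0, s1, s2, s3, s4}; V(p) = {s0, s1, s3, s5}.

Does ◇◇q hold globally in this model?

Let φ = ◇◇q. Evaluate φ at each world:
  s0 (successors {s0}): φ is false.
  s1 (successors {s1, s3}): φ is true.
  s2 (successors {s2}): φ is true.
  s3 (successors {s2, s3, s4}): φ is true.
  s4 (successors {s4}): φ is true.
  s5 (successors {s5}): φ is false.
Detail at s0 (counterexample):
  At s0: ◇◇q requires ◇q at some successor in {s0}.
    At s0: ◇q is false.
  So ◇◇q is false at s0.

No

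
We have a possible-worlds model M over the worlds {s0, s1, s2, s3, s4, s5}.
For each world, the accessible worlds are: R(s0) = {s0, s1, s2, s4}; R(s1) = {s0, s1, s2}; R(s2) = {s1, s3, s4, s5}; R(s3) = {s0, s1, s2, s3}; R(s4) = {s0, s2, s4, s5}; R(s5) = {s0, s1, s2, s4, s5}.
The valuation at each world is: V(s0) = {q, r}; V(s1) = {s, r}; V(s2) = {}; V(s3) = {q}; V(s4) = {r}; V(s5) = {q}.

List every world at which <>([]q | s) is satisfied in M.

s0, s1, s2, s3, s5

Let φ = <>([]q | s). Evaluate φ at each world:
  s0 (successors {s0, s1, s2, s4}): φ is true.
  s1 (successors {s0, s1, s2}): φ is true.
  s2 (successors {s1, s3, s4, s5}): φ is true.
  s3 (successors {s0, s1, s2, s3}): φ is true.
  s4 (successors {s0, s2, s4, s5}): φ is false.
  s5 (successors {s0, s1, s2, s4, s5}): φ is true.
For instance, at s1:
  At s1: <>([]q | s) requires []q | s at some successor in {s0, s1, s2}.
    []q | s holds at s1, so <>([]q | s) is true at s1.
      At s1: []q is false, s is true, so []q | s is true.
Satisfying worlds: {s0, s1, s2, s3, s5}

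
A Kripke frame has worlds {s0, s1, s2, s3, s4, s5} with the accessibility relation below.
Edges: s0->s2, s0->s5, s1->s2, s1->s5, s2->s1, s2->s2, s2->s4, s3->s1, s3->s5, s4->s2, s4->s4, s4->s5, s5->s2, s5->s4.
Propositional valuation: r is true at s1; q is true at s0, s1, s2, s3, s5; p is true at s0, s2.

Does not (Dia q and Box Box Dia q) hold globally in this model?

Let φ = not (Dia q and Box Box Dia q). Evaluate φ at each world:
  s0 (successors {s2, s5}): φ is false.
  s1 (successors {s2, s5}): φ is false.
  s2 (successors {s1, s2, s4}): φ is false.
  s3 (successors {s1, s5}): φ is false.
  s4 (successors {s2, s4, s5}): φ is false.
  s5 (successors {s2, s4}): φ is false.
Detail at s0 (counterexample):
  At s0: Dia q and Box Box Dia q is true, so not (Dia q and Box Box Dia q) is false.
    At s0: Dia q is true, Box Box Dia q is true, so Dia q and Box Box Dia q is true.
      At s0: Dia q requires q at some successor in {s2, s5}.
        q holds at s2, so Dia q is true at s0.
      At s0: Box Box Dia q requires Box Dia q at every successor {s2, s5}.
        At s2: Box Dia q is true.
        At s5: Box Dia q is true.
      So Box Box Dia q is true at s0.

No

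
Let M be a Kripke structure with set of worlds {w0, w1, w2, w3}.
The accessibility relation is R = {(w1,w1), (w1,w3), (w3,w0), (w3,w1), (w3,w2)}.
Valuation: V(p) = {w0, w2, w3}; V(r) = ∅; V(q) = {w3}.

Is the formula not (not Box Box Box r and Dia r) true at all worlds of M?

Yes

Let φ = not (not Box Box Box r and Dia r). Evaluate φ at each world:
  w0 (successors ∅): φ is true.
  w1 (successors {w1, w3}): φ is true.
  w2 (successors ∅): φ is true.
  w3 (successors {w0, w1, w2}): φ is true.
For instance, at w3:
  At w3: not Box Box Box r and Dia r is false, so not (not Box Box Box r and Dia r) is true.
    At w3: not Box Box Box r is true, Dia r is false, so not Box Box Box r and Dia r is false.
      At w3: Box Box Box r is false, so not Box Box Box r is true.
      At w3: Dia r requires r at some successor in {w0, w1, w2}.
        At w0: r is false.
        At w1: r is false.
        At w2: r is false.
      So Dia r is false at w3.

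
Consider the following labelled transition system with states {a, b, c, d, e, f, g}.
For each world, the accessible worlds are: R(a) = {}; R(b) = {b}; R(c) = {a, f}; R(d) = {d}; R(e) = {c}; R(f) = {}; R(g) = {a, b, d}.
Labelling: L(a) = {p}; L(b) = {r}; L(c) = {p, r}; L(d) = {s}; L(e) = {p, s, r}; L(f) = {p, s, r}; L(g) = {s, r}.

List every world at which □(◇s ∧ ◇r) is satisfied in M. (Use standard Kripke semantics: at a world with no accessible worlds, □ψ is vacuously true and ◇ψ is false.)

Let φ = □(◇s ∧ ◇r). Evaluate φ at each world:
  a (successors ∅): φ is true.
  b (successors {b}): φ is false.
  c (successors {a, f}): φ is false.
  d (successors {d}): φ is false.
  e (successors {c}): φ is true.
  f (successors ∅): φ is true.
  g (successors {a, b, d}): φ is false.
For instance, at b:
  At b: □(◇s ∧ ◇r) requires ◇s ∧ ◇r at every successor {b}.
    ◇s ∧ ◇r fails at b, so □(◇s ∧ ◇r) is false at b.
      At b: ◇s is false, ◇r is true, so ◇s ∧ ◇r is false.
Satisfying worlds: {a, e, f}

a, e, f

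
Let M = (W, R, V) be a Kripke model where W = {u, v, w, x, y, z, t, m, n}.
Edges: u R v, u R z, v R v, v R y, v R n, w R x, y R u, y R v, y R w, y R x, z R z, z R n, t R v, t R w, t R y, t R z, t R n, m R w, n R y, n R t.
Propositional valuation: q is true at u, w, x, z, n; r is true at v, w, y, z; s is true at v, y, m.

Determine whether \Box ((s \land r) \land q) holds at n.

Recall that \Box ψ holds at a world iff ψ holds at every accessible world, and \Diamond ψ holds iff ψ holds at some accessible world.
At n: \Box ((s \land r) \land q) requires (s \land r) \land q at every successor {y, t}.
  (s \land r) \land q fails at y, so \Box ((s \land r) \land q) is false at n.

No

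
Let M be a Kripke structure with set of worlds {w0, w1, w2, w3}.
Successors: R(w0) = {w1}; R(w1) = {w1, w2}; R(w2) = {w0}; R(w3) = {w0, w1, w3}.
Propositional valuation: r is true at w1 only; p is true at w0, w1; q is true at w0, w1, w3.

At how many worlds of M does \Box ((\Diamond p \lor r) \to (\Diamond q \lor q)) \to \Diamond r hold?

Recall that \Box ψ holds at a world iff ψ holds at every accessible world, and \Diamond ψ holds iff ψ holds at some accessible world.
Let φ = \Box ((\Diamond p \lor r) \to (\Diamond q \lor q)) \to \Diamond r. Evaluate φ at each world:
  w0 (successors {w1}): φ is true.
  w1 (successors {w1, w2}): φ is true.
  w2 (successors {w0}): φ is false.
  w3 (successors {w0, w1, w3}): φ is true.
For instance, at w3:
  At w3: \Box ((\Diamond p \lor r) \to (\Diamond q \lor q)) is true, \Diamond r is true, so \Box ((\Diamond p \lor r) \to (\Diamond q \lor q)) \to \Diamond r is true.
    At w3: \Box ((\Diamond p \lor r) \to (\Diamond q \lor q)) requires (\Diamond p \lor r) \to (\Diamond q \lor q) at every successor {w0, w1, w3}.
      At w0: (\Diamond p \lor r) \to (\Diamond q \lor q) is true.
      At w1: (\Diamond p \lor r) \to (\Diamond q \lor q) is true.
      At w3: (\Diamond p \lor r) \to (\Diamond q \lor q) is true.
    So \Box ((\Diamond p \lor r) \to (\Diamond q \lor q)) is true at w3.
    At w3: \Diamond r requires r at some successor in {w0, w1, w3}.
      r holds at w1, so \Diamond r is true at w3.
Satisfying worlds: {w0, w1, w3}

3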